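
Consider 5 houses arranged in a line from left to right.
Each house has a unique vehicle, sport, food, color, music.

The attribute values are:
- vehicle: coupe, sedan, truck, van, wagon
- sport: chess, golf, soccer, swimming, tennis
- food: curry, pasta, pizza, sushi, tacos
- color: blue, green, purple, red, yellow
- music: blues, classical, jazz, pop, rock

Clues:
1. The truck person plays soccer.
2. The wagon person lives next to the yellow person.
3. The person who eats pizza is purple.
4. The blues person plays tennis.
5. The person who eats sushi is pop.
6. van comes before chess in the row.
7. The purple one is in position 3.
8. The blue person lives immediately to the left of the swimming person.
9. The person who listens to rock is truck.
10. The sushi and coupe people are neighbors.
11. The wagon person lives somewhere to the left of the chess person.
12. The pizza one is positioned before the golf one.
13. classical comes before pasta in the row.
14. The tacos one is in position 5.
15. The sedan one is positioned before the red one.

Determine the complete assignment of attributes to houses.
Solution:

House | Vehicle | Sport | Food | Color | Music
----------------------------------------------
  1   | wagon | tennis | curry | blue | blues
  2   | van | swimming | sushi | yellow | pop
  3   | coupe | chess | pizza | purple | classical
  4   | sedan | golf | pasta | green | jazz
  5   | truck | soccer | tacos | red | rock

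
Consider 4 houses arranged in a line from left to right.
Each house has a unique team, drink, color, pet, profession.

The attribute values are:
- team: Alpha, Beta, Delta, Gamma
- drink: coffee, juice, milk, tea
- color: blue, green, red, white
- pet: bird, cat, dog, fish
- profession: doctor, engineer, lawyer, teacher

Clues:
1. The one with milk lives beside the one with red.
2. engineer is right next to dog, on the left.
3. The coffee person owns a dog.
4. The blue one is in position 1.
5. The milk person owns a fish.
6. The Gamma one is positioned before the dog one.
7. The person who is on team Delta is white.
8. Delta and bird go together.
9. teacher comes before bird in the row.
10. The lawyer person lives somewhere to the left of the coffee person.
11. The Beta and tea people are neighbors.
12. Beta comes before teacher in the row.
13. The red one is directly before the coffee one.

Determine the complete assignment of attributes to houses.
Solution:

House | Team | Drink | Color | Pet | Profession
-----------------------------------------------
  1   | Beta | milk | blue | fish | lawyer
  2   | Gamma | tea | red | cat | engineer
  3   | Alpha | coffee | green | dog | teacher
  4   | Delta | juice | white | bird | doctor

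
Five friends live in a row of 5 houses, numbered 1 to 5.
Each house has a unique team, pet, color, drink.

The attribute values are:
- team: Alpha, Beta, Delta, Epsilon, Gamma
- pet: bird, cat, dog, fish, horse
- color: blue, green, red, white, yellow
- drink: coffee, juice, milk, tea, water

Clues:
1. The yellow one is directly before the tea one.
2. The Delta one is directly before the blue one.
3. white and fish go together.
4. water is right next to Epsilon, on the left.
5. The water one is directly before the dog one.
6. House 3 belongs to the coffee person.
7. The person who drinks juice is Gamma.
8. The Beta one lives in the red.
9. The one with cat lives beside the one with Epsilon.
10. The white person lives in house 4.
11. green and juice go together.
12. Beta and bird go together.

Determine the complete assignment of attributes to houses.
Solution:

House | Team | Pet | Color | Drink
----------------------------------
  1   | Delta | cat | yellow | water
  2   | Epsilon | dog | blue | tea
  3   | Beta | bird | red | coffee
  4   | Alpha | fish | white | milk
  5   | Gamma | horse | green | juice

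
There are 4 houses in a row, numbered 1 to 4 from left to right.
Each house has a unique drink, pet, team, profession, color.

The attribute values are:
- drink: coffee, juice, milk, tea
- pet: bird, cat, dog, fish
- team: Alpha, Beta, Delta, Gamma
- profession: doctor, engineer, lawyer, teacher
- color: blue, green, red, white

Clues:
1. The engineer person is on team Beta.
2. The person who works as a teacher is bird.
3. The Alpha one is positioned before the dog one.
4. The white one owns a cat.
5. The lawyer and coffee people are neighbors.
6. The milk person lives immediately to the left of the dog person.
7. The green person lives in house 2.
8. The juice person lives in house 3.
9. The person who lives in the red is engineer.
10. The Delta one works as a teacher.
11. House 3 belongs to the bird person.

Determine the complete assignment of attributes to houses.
Solution:

House | Drink | Pet | Team | Profession | Color
-----------------------------------------------
  1   | milk | cat | Alpha | lawyer | white
  2   | coffee | dog | Gamma | doctor | green
  3   | juice | bird | Delta | teacher | blue
  4   | tea | fish | Beta | engineer | red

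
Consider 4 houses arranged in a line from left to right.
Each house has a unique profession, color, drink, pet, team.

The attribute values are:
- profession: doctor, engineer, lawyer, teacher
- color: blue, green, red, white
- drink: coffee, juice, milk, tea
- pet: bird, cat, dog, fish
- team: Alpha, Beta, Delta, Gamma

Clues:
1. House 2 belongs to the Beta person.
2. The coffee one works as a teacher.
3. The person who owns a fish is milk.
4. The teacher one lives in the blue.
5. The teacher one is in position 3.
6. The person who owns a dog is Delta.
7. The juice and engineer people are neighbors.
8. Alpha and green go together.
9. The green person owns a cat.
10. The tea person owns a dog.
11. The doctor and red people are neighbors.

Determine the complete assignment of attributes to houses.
Solution:

House | Profession | Color | Drink | Pet | Team
-----------------------------------------------
  1   | doctor | green | juice | cat | Alpha
  2   | engineer | red | milk | fish | Beta
  3   | teacher | blue | coffee | bird | Gamma
  4   | lawyer | white | tea | dog | Delta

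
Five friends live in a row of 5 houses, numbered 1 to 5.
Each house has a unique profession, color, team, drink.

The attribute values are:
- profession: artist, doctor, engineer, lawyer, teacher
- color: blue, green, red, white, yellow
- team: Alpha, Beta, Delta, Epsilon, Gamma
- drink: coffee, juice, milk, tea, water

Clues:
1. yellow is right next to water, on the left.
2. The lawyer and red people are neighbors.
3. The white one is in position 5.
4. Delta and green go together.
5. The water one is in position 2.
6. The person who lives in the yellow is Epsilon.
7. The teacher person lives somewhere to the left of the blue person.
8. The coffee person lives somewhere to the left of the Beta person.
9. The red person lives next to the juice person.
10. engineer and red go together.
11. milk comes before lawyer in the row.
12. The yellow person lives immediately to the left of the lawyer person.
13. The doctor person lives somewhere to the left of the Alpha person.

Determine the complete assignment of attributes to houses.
Solution:

House | Profession | Color | Team | Drink
-----------------------------------------
  1   | teacher | yellow | Epsilon | milk
  2   | lawyer | green | Delta | water
  3   | engineer | red | Gamma | coffee
  4   | doctor | blue | Beta | juice
  5   | artist | white | Alpha | tea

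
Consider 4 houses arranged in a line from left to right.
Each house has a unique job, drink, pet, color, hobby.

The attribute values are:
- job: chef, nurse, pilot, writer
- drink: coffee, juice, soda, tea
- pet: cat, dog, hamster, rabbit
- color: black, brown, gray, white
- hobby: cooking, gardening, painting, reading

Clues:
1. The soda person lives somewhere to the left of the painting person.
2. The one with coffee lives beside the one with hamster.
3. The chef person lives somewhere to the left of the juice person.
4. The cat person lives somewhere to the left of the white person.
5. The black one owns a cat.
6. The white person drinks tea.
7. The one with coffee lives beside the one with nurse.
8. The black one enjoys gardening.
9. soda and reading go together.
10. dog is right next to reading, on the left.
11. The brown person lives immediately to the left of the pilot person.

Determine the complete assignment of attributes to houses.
Solution:

House | Job | Drink | Pet | Color | Hobby
-----------------------------------------
  1   | chef | coffee | dog | gray | cooking
  2   | nurse | soda | hamster | brown | reading
  3   | pilot | juice | cat | black | gardening
  4   | writer | tea | rabbit | white | painting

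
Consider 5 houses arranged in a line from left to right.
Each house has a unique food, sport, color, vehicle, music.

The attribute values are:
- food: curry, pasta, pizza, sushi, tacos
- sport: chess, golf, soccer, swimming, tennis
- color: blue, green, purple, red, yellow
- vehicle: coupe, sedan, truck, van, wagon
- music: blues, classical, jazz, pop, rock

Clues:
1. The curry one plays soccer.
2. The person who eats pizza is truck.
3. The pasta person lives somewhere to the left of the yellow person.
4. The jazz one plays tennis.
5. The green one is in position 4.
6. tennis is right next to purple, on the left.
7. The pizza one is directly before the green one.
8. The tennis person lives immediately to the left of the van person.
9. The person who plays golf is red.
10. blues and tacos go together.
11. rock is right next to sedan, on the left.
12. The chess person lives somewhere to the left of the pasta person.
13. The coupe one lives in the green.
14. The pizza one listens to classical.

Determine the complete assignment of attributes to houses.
Solution:

House | Food | Sport | Color | Vehicle | Music
----------------------------------------------
  1   | sushi | tennis | blue | wagon | jazz
  2   | tacos | chess | purple | van | blues
  3   | pizza | golf | red | truck | classical
  4   | pasta | swimming | green | coupe | rock
  5   | curry | soccer | yellow | sedan | pop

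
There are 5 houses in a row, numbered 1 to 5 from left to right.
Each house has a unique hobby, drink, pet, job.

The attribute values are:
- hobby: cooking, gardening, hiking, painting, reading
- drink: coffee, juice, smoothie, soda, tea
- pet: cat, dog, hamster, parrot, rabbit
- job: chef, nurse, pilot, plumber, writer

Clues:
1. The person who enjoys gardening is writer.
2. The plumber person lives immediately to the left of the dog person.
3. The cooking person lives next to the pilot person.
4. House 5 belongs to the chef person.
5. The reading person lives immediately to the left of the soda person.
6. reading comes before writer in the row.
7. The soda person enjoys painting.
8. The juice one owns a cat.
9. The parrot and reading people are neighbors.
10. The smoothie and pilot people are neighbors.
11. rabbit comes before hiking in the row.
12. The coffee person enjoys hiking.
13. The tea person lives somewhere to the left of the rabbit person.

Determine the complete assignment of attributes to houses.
Solution:

House | Hobby | Drink | Pet | Job
---------------------------------
  1   | cooking | smoothie | parrot | plumber
  2   | reading | tea | dog | pilot
  3   | painting | soda | rabbit | nurse
  4   | gardening | juice | cat | writer
  5   | hiking | coffee | hamster | chef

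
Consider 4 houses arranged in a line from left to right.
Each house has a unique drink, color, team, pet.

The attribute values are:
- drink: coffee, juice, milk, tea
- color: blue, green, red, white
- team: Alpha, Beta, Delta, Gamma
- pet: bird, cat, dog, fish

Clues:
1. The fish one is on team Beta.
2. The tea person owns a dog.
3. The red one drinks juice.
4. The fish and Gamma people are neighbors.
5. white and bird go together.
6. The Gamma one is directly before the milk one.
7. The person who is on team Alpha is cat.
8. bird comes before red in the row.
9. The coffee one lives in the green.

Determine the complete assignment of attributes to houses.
Solution:

House | Drink | Color | Team | Pet
----------------------------------
  1   | coffee | green | Beta | fish
  2   | tea | blue | Gamma | dog
  3   | milk | white | Delta | bird
  4   | juice | red | Alpha | cat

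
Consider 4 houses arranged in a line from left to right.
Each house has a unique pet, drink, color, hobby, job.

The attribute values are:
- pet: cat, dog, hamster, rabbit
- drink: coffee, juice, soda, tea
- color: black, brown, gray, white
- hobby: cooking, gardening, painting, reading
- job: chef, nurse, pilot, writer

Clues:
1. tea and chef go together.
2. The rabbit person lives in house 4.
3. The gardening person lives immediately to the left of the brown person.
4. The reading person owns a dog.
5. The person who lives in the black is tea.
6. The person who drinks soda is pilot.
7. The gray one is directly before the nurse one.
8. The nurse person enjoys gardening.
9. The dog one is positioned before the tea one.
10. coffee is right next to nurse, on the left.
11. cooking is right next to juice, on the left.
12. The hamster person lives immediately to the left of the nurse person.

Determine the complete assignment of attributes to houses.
Solution:

House | Pet | Drink | Color | Hobby | Job
-----------------------------------------
  1   | hamster | coffee | gray | cooking | writer
  2   | cat | juice | white | gardening | nurse
  3   | dog | soda | brown | reading | pilot
  4   | rabbit | tea | black | painting | chef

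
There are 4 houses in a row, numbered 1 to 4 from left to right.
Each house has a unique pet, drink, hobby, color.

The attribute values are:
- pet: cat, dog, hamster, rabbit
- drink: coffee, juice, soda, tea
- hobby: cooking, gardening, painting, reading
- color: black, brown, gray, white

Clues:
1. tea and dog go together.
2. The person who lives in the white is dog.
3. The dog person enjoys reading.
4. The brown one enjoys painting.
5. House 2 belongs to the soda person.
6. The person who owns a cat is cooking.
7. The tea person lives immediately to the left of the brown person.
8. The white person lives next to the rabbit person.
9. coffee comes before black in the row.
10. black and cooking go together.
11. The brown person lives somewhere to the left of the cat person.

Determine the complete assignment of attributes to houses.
Solution:

House | Pet | Drink | Hobby | Color
-----------------------------------
  1   | dog | tea | reading | white
  2   | rabbit | soda | painting | brown
  3   | hamster | coffee | gardening | gray
  4   | cat | juice | cooking | black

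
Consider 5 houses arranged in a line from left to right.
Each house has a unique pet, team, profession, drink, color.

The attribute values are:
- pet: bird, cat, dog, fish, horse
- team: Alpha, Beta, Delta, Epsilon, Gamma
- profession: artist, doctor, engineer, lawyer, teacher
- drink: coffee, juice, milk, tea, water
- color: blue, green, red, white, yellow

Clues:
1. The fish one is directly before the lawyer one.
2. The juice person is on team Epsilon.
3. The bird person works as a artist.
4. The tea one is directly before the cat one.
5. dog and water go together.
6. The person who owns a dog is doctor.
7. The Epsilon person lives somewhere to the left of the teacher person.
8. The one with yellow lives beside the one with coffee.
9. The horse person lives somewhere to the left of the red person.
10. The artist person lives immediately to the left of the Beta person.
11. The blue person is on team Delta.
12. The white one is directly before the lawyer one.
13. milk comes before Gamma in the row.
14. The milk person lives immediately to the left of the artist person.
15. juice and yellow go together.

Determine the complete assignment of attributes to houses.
Solution:

House | Pet | Team | Profession | Drink | Color
-----------------------------------------------
  1   | fish | Alpha | engineer | tea | white
  2   | cat | Delta | lawyer | milk | blue
  3   | bird | Epsilon | artist | juice | yellow
  4   | horse | Beta | teacher | coffee | green
  5   | dog | Gamma | doctor | water | red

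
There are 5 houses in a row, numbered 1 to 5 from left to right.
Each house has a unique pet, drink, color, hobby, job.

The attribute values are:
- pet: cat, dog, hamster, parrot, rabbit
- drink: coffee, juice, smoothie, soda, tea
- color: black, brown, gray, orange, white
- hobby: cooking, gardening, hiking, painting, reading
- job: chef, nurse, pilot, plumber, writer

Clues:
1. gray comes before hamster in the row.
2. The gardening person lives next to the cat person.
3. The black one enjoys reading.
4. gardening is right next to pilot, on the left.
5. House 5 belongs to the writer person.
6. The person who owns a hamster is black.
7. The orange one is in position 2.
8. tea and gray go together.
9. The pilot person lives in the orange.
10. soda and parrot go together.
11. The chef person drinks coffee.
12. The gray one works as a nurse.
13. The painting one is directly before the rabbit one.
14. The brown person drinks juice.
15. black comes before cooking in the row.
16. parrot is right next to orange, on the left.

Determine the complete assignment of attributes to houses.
Solution:

House | Pet | Drink | Color | Hobby | Job
-----------------------------------------
  1   | parrot | soda | white | gardening | plumber
  2   | cat | smoothie | orange | painting | pilot
  3   | rabbit | tea | gray | hiking | nurse
  4   | hamster | coffee | black | reading | chef
  5   | dog | juice | brown | cooking | writer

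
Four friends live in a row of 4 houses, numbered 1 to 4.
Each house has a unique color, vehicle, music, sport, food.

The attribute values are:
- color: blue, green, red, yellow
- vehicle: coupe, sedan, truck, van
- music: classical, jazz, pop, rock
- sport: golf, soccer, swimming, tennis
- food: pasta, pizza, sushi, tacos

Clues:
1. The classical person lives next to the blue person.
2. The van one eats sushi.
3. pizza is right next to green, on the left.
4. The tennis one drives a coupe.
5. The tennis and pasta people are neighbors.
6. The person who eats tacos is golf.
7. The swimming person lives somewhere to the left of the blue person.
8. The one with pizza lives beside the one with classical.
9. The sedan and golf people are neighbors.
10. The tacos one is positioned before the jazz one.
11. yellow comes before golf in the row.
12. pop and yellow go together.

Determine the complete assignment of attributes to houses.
Solution:

House | Color | Vehicle | Music | Sport | Food
----------------------------------------------
  1   | yellow | coupe | pop | tennis | pizza
  2   | green | sedan | classical | swimming | pasta
  3   | blue | truck | rock | golf | tacos
  4   | red | van | jazz | soccer | sushi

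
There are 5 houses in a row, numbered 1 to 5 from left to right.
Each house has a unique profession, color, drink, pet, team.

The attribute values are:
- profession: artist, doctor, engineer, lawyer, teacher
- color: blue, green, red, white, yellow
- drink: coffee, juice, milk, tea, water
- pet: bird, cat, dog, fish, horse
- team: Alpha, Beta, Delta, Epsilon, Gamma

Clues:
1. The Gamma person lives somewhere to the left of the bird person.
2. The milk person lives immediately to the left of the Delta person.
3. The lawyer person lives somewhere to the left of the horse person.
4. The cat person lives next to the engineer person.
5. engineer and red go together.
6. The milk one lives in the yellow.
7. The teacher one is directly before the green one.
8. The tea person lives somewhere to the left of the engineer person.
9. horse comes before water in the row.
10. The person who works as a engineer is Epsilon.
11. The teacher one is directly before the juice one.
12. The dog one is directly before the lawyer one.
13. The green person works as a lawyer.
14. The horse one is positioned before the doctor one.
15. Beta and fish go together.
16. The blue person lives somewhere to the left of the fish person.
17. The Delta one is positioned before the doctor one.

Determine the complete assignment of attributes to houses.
Solution:

House | Profession | Color | Drink | Pet | Team
-----------------------------------------------
  1   | teacher | yellow | milk | dog | Gamma
  2   | lawyer | green | juice | bird | Delta
  3   | artist | blue | tea | cat | Alpha
  4   | engineer | red | coffee | horse | Epsilon
  5   | doctor | white | water | fish | Beta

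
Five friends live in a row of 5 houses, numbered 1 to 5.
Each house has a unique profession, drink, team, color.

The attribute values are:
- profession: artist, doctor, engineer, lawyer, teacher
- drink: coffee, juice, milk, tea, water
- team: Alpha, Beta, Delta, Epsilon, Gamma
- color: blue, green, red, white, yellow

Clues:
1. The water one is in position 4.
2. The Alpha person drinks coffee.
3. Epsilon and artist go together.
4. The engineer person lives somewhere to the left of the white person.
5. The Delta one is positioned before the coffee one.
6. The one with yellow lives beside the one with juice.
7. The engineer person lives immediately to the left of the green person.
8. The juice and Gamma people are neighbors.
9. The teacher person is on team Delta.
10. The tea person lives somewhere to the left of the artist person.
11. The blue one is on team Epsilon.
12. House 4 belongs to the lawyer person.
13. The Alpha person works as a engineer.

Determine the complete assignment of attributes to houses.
Solution:

House | Profession | Drink | Team | Color
-----------------------------------------
  1   | teacher | tea | Delta | red
  2   | engineer | coffee | Alpha | yellow
  3   | doctor | juice | Beta | green
  4   | lawyer | water | Gamma | white
  5   | artist | milk | Epsilon | blue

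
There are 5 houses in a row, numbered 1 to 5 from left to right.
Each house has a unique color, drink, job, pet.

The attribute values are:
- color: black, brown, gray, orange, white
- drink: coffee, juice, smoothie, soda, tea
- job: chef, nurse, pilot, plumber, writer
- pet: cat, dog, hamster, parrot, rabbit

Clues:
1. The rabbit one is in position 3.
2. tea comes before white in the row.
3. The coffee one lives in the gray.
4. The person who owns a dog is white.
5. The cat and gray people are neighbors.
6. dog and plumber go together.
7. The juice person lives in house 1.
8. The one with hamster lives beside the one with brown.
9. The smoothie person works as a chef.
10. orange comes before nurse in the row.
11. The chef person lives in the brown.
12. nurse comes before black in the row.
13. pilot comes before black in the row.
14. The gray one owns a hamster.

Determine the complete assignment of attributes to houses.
Solution:

House | Color | Drink | Job | Pet
---------------------------------
  1   | orange | juice | pilot | cat
  2   | gray | coffee | nurse | hamster
  3   | brown | smoothie | chef | rabbit
  4   | black | tea | writer | parrot
  5   | white | soda | plumber | dog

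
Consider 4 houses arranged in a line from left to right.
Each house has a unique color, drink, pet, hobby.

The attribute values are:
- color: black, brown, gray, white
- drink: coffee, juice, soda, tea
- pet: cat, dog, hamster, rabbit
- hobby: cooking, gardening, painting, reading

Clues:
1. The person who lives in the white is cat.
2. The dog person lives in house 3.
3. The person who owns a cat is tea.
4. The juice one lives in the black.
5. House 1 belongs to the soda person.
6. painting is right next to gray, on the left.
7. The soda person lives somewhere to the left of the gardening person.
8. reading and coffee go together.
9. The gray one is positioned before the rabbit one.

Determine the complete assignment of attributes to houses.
Solution:

House | Color | Drink | Pet | Hobby
-----------------------------------
  1   | brown | soda | hamster | cooking
  2   | white | tea | cat | painting
  3   | gray | coffee | dog | reading
  4   | black | juice | rabbit | gardening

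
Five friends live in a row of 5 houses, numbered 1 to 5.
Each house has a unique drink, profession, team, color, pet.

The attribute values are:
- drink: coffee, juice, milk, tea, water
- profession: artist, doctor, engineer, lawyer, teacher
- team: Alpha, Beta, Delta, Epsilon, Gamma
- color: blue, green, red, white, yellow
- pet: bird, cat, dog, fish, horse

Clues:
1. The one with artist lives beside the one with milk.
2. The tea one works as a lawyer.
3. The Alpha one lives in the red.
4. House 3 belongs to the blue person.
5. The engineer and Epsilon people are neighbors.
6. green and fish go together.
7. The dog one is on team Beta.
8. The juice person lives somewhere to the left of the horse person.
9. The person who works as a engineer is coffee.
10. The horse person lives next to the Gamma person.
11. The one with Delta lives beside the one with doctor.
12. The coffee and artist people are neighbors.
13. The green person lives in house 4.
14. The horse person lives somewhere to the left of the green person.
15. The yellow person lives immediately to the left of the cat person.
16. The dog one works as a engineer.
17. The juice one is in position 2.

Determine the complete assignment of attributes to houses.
Solution:

House | Drink | Profession | Team | Color | Pet
-----------------------------------------------
  1   | coffee | engineer | Beta | yellow | dog
  2   | juice | artist | Epsilon | white | cat
  3   | milk | teacher | Delta | blue | horse
  4   | water | doctor | Gamma | green | fish
  5   | tea | lawyer | Alpha | red | bird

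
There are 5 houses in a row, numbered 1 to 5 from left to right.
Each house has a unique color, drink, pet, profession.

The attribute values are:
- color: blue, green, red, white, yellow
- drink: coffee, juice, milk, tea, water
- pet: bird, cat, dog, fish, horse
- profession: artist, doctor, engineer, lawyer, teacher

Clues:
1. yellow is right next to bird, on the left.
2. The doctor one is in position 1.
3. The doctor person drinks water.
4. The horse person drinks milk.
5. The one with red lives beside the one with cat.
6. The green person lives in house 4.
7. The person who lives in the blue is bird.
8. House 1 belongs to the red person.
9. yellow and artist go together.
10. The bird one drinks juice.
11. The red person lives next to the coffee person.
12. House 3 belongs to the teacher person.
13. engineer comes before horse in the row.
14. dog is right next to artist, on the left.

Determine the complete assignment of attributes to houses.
Solution:

House | Color | Drink | Pet | Profession
----------------------------------------
  1   | red | water | dog | doctor
  2   | yellow | coffee | cat | artist
  3   | blue | juice | bird | teacher
  4   | green | tea | fish | engineer
  5   | white | milk | horse | lawyer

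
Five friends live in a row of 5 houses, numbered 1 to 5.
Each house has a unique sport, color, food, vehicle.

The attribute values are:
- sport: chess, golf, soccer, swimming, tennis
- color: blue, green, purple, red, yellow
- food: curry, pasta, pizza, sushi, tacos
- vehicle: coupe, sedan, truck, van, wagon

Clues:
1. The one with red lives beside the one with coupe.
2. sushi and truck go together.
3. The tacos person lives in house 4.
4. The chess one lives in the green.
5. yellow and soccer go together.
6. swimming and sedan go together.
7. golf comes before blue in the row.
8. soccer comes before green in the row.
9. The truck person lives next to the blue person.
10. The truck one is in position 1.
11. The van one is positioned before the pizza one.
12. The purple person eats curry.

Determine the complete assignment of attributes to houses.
Solution:

House | Sport | Color | Food | Vehicle
--------------------------------------
  1   | golf | red | sushi | truck
  2   | tennis | blue | pasta | coupe
  3   | swimming | purple | curry | sedan
  4   | soccer | yellow | tacos | van
  5   | chess | green | pizza | wagon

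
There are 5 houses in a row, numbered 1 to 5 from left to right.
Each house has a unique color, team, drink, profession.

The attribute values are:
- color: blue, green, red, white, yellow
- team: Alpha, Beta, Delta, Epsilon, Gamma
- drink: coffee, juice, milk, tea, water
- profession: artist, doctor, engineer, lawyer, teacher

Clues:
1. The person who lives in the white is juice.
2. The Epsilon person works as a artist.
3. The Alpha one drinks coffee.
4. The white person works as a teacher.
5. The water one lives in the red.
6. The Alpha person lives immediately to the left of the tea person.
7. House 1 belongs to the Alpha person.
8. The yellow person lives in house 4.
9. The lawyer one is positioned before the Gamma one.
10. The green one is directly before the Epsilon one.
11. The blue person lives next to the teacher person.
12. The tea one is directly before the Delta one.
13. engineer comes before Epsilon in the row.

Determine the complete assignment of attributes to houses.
Solution:

House | Color | Team | Drink | Profession
-----------------------------------------
  1   | green | Alpha | coffee | engineer
  2   | blue | Epsilon | tea | artist
  3   | white | Delta | juice | teacher
  4   | yellow | Beta | milk | lawyer
  5   | red | Gamma | water | doctor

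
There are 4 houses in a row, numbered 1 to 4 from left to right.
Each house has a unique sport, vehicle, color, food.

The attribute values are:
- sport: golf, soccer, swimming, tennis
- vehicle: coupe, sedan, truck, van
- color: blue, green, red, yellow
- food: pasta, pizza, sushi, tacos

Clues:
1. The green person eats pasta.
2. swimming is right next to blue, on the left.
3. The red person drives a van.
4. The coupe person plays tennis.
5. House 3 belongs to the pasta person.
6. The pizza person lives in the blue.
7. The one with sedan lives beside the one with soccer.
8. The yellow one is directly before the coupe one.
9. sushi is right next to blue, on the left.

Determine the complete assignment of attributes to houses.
Solution:

House | Sport | Vehicle | Color | Food
--------------------------------------
  1   | swimming | truck | yellow | sushi
  2   | tennis | coupe | blue | pizza
  3   | golf | sedan | green | pasta
  4   | soccer | van | red | tacos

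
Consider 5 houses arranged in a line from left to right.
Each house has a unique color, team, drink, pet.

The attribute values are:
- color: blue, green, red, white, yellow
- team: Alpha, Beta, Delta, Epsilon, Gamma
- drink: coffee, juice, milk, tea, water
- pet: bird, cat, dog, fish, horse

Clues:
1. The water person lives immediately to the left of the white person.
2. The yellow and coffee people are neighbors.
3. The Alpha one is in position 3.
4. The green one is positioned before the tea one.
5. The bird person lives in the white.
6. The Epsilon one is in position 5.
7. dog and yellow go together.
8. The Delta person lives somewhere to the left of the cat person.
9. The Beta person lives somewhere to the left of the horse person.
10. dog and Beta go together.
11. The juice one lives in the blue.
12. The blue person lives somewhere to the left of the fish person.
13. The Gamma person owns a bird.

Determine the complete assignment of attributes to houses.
Solution:

House | Color | Team | Drink | Pet
----------------------------------
  1   | yellow | Beta | water | dog
  2   | white | Gamma | coffee | bird
  3   | blue | Alpha | juice | horse
  4   | green | Delta | milk | fish
  5   | red | Epsilon | tea | cat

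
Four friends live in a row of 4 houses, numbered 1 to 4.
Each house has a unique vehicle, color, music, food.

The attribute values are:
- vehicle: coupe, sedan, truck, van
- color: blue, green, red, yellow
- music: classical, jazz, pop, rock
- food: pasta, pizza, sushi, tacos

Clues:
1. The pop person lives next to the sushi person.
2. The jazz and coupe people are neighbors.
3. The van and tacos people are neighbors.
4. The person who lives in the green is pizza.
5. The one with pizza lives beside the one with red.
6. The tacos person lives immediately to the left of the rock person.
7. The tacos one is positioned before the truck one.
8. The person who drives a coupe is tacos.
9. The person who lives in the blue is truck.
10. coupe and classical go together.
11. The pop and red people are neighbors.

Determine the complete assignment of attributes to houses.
Solution:

House | Vehicle | Color | Music | Food
--------------------------------------
  1   | sedan | green | pop | pizza
  2   | van | red | jazz | sushi
  3   | coupe | yellow | classical | tacos
  4   | truck | blue | rock | pasta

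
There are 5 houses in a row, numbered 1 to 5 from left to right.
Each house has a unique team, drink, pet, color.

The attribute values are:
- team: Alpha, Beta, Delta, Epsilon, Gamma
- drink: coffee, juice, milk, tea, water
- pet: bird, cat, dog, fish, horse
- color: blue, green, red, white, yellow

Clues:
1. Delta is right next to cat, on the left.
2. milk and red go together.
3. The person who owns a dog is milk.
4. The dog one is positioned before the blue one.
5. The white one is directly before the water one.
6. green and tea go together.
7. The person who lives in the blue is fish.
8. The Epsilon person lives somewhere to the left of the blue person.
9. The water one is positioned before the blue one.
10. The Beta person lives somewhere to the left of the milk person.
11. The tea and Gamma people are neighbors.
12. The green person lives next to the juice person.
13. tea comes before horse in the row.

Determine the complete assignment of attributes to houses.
Solution:

House | Team | Drink | Pet | Color
----------------------------------
  1   | Delta | tea | bird | green
  2   | Gamma | juice | cat | white
  3   | Beta | water | horse | yellow
  4   | Epsilon | milk | dog | red
  5   | Alpha | coffee | fish | blue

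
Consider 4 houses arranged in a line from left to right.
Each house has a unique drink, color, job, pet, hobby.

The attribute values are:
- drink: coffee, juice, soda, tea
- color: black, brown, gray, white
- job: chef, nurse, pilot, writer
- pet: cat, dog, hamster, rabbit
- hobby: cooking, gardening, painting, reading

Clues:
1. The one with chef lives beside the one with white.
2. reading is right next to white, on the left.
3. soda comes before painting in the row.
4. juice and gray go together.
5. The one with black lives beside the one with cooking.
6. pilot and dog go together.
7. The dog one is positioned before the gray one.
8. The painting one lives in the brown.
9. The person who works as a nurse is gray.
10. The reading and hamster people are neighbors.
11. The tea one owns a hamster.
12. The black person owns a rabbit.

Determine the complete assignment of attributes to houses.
Solution:

House | Drink | Color | Job | Pet | Hobby
-----------------------------------------
  1   | soda | black | chef | rabbit | reading
  2   | tea | white | writer | hamster | cooking
  3   | coffee | brown | pilot | dog | painting
  4   | juice | gray | nurse | cat | gardening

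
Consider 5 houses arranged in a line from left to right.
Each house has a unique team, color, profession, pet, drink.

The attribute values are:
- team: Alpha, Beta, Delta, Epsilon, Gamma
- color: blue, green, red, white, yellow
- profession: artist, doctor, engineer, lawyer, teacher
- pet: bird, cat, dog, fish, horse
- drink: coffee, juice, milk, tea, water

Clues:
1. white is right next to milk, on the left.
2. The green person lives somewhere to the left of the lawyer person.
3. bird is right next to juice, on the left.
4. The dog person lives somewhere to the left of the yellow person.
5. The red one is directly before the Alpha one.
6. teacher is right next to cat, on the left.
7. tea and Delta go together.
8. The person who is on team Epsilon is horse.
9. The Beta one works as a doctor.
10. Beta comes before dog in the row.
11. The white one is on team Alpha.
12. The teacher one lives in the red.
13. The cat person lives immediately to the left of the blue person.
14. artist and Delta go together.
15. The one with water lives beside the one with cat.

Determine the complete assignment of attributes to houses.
Solution:

House | Team | Color | Profession | Pet | Drink
-----------------------------------------------
  1   | Gamma | red | teacher | bird | water
  2   | Alpha | white | engineer | cat | juice
  3   | Beta | blue | doctor | fish | milk
  4   | Delta | green | artist | dog | tea
  5   | Epsilon | yellow | lawyer | horse | coffee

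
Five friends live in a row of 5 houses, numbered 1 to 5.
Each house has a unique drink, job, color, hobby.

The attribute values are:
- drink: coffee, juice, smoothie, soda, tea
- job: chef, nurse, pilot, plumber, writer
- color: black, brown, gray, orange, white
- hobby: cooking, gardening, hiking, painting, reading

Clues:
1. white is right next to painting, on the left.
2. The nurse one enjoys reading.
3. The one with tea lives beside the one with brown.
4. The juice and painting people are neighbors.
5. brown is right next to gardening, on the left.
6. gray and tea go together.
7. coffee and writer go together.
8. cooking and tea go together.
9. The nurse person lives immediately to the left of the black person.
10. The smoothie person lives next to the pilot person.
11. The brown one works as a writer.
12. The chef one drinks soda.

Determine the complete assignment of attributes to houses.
Solution:

House | Drink | Job | Color | Hobby
-----------------------------------
  1   | juice | nurse | white | reading
  2   | smoothie | plumber | black | painting
  3   | tea | pilot | gray | cooking
  4   | coffee | writer | brown | hiking
  5   | soda | chef | orange | gardening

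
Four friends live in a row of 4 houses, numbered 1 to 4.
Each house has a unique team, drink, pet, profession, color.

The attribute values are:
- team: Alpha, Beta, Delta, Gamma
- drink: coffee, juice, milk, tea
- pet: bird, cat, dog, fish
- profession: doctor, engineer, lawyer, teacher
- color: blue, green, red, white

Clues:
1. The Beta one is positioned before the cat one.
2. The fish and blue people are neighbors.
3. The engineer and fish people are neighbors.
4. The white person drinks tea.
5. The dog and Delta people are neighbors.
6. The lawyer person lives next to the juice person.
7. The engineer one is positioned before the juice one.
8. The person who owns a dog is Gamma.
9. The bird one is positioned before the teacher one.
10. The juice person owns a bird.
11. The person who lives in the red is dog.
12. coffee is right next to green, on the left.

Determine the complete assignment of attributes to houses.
Solution:

House | Team | Drink | Pet | Profession | Color
-----------------------------------------------
  1   | Gamma | coffee | dog | engineer | red
  2   | Delta | milk | fish | lawyer | green
  3   | Beta | juice | bird | doctor | blue
  4   | Alpha | tea | cat | teacher | white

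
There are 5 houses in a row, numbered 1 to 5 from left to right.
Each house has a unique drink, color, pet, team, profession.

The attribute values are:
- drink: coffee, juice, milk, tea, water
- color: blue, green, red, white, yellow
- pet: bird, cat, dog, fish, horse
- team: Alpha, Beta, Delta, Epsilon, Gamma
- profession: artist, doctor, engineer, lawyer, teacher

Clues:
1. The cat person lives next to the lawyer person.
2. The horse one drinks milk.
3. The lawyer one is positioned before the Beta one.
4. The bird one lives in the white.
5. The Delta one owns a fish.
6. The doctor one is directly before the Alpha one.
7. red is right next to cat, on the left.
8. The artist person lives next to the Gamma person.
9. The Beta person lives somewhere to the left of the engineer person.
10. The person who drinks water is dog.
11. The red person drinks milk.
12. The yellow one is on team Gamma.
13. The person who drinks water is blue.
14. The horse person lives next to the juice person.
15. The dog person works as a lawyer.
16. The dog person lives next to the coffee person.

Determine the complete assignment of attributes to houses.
Solution:

House | Drink | Color | Pet | Team | Profession
-----------------------------------------------
  1   | milk | red | horse | Epsilon | artist
  2   | juice | yellow | cat | Gamma | doctor
  3   | water | blue | dog | Alpha | lawyer
  4   | coffee | white | bird | Beta | teacher
  5   | tea | green | fish | Delta | engineer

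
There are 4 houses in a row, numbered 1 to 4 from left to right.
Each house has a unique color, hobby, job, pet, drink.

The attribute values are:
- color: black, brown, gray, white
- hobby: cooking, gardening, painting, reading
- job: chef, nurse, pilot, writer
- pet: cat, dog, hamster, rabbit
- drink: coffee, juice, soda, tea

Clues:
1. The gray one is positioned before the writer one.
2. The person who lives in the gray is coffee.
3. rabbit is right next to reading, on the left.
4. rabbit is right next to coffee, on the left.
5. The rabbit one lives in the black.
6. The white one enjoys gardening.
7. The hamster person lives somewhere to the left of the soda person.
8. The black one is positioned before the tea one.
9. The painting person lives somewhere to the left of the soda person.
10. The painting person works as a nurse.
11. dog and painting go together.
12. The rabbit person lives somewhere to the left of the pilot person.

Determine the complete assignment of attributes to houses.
Solution:

House | Color | Hobby | Job | Pet | Drink
-----------------------------------------
  1   | black | cooking | chef | rabbit | juice
  2   | gray | reading | pilot | hamster | coffee
  3   | brown | painting | nurse | dog | tea
  4   | white | gardening | writer | cat | soda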